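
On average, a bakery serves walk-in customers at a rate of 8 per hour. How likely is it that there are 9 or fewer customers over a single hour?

With mean μ = 8 per hour,
P(N ≤ 9) = Σ_{j=0}^{9} e^(−μ) μ^j/j! ≈ 0.7166.

0.7166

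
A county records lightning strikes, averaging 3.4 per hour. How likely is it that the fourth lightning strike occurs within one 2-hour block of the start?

0.9072

Over the interval, μ = 3.4 × 2 = 6.8 (a 2-hour block = 2 hours).
The fourth arrival falls in the interval iff at least 4 events occur there: P(S_4 ≤ t) = P(N ≥ 4) = 1 − P(N ≤ 3) ≈ 0.9072.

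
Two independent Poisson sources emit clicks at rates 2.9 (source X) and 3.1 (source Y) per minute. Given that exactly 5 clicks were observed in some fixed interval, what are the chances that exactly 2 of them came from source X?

0.3222

Given the total, each event is independently from source X with probability p = λ_X/(λ_X+λ_Y) = 2.9/6 ≈ 0.4833.
So K ~ Binomial(5, 2.9/6): P(K = 2) = C(5,2) · (2.9/6)^2 · (3.1/6)^3 ≈ 0.3222.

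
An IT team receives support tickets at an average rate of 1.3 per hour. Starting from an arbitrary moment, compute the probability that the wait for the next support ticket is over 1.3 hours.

The wait for the next event is exponential with rate λ = 1.3 per hour.
P(T > 1.3) = e^(−λt) = e^(−1.3 × 1.3) = e^(−1.69) ≈ 0.1845.

0.1845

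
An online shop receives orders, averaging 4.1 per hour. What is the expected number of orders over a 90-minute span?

E[N] = λt = 4.1 × 1.5 = 6.15 (a 90-minute span = 1.5 hours).

6.15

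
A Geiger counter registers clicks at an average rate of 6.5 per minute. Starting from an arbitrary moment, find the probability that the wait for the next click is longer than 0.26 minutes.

The wait for the next event is exponential with rate λ = 6.5 per minute.
P(T > 0.26) = e^(−λt) = e^(−6.5 × 0.26) = e^(−1.69) ≈ 0.1845.

0.1845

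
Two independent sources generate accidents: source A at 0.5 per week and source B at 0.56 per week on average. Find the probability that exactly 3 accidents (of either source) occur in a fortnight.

Independent Poisson processes superpose: combined rate λ = 0.5 + 0.56 = 1.06 per week.
Over the interval, μ = 1.06 × 2 = 2.12 (a fortnight = 2 weeks).
P(N = 3) = e^(−2.12) · 2.12^3/3! ≈ 0.1906.

0.1906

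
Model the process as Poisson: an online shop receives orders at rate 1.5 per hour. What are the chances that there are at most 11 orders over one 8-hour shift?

Over the interval, μ = 1.5 × 8 = 12 (an 8-hour shift = 8 hours).
P(N ≤ 11) = Σ_{j=0}^{11} e^(−μ) μ^j/j! ≈ 0.4616.

0.4616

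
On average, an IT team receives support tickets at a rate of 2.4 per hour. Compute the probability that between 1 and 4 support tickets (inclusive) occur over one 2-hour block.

Over the interval, μ = 2.4 × 2 = 4.8 (a 2-hour block = 2 hours).
P(1 ≤ N ≤ 4) = Σ_{j=1}^{4} e^(−4.8) · 4.8^j/j! ≈ 0.4680.

0.4680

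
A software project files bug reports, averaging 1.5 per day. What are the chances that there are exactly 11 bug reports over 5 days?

0.0585

Over the interval, μ = 1.5 × 5 = 7.5 (5 days).
P(N = 11) = e^(−μ) μ^11/11! = e^(−7.5) · 7.5^11/39916800 ≈ 0.0585.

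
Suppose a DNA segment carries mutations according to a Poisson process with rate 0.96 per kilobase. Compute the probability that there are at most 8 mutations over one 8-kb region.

0.6371

Over the interval, μ = 0.96 × 8 = 7.68 (an 8-kb region = 8 kilobases).
P(N ≤ 8) = Σ_{j=0}^{8} e^(−μ) μ^j/j! ≈ 0.6371.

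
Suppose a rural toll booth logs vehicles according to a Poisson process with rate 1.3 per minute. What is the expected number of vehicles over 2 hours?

E[N] = λt = 1.3 × 120 = 156 (2 hours = 120 minutes).

156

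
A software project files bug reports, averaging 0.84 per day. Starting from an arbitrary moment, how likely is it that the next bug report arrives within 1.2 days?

Inter-arrival times are exponential with rate λ = 0.84 per day.
P(T ≤ 1.2) = 1 − e^(−λt) = 1 − e^(−0.84 × 1.2) = 1 − e^(−1.008) ≈ 0.6351.

0.6351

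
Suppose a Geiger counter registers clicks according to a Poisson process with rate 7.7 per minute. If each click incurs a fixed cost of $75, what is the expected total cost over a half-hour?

E[N] = 7.7 × 30 = 231 (a half-hour = 30 minutes); E[cost] = 231 × $75 = $17325.

$17325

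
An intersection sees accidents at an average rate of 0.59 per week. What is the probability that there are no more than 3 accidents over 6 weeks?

Over the interval, μ = 0.59 × 6 = 3.54 (6 weeks).
P(N ≤ 3) = Σ_{j=0}^{3} e^(−μ) μ^j/j! ≈ 0.5280.

0.5280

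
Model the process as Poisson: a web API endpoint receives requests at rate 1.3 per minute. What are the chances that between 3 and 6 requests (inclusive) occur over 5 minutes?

Over the interval, μ = 1.3 × 5 = 6.5 (5 minutes).
P(3 ≤ N ≤ 6) = Σ_{j=3}^{6} e^(−6.5) · 6.5^j/j! ≈ 0.4835.

0.4835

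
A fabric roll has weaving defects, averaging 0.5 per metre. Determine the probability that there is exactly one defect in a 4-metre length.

0.2707

Over the interval, μ = 0.5 × 4 = 2 (a 4-metre length = 4 metres).
P(N = 1) = e^(−μ) μ^1/1! = e^(−2) · 2^1/1 ≈ 0.2707.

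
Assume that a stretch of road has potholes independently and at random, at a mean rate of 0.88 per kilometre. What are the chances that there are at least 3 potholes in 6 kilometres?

0.8970

Over the interval, μ = 0.88 × 6 = 5.28 (6 kilometres).
P(N ≥ 3) = 1 − P(N ≤ 2) = 1 − Σ_{j=0}^{2} e^(−μ) μ^j/j! ≈ 0.8970.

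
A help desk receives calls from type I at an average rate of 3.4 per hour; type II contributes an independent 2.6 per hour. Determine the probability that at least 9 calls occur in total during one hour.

0.1528

Independent Poisson processes superpose: combined rate λ = 3.4 + 2.6 = 6 per hour.
So μ = 6.
P(N ≥ 9) = 1 − P(N ≤ 8) ≈ 0.1528.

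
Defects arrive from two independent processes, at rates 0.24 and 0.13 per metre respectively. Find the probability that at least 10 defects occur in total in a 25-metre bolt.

0.4455

Independent Poisson processes superpose: combined rate λ = 0.24 + 0.13 = 0.37 per metre.
Over the interval, μ = 0.37 × 25 = 9.25 (a 25-metre bolt = 25 metres).
P(N ≥ 10) = 1 − P(N ≤ 9) ≈ 0.4455.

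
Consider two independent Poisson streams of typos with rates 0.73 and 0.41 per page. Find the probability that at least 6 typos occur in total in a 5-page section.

Independent Poisson processes superpose: combined rate λ = 0.73 + 0.41 = 1.14 per page.
Over the interval, μ = 1.14 × 5 = 5.7 (a 5-page section = 5 pages).
P(N ≥ 6) = 1 − P(N ≤ 5) ≈ 0.5050.

0.5050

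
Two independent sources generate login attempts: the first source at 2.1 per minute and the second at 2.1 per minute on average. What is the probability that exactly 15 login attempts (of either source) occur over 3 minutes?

0.0826

Independent Poisson processes superpose: combined rate λ = 2.1 + 2.1 = 4.2 per minute.
Over the interval, μ = 4.2 × 3 = 12.6 (3 minutes).
P(N = 15) = e^(−12.6) · 12.6^15/15! ≈ 0.0826.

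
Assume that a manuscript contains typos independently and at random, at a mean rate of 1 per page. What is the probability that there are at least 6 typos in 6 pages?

Over the interval, μ = 1 × 6 = 6 (6 pages).
P(N ≥ 6) = 1 − P(N ≤ 5) = 1 − Σ_{j=0}^{5} e^(−μ) μ^j/j! ≈ 0.5543.

0.5543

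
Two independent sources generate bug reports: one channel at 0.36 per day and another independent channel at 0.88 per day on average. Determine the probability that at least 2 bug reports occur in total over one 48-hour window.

Independent Poisson processes superpose: combined rate λ = 0.36 + 0.88 = 1.24 per day.
Over the interval, μ = 1.24 × 2 = 2.48 (a 48-hour window = 2 days).
P(N ≥ 2) = 1 − P(N ≤ 1) ≈ 0.7086.

0.7086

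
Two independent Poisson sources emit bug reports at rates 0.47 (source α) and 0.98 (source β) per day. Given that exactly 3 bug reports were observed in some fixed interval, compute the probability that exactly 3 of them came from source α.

Given the total, each event is independently from source α with probability p = λ_α/(λ_α+λ_β) = 0.47/1.45 ≈ 0.3241.
So K ~ Binomial(3, 0.47/1.45): P(K = 3) = C(3,3) · (0.47/1.45)^3 · (0.98/1.45)^0 ≈ 0.0341.

0.0341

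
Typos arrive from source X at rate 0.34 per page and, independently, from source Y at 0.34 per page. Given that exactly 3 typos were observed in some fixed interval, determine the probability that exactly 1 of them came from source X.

0.3750

Given the total, each event is independently from source X with probability p = λ_X/(λ_X+λ_Y) = 0.34/0.68 = 0.5000.
So K ~ Binomial(3, 0.34/0.68): P(K = 1) = C(3,1) · (0.34/0.68)^1 · (0.34/0.68)^2 ≈ 0.3750.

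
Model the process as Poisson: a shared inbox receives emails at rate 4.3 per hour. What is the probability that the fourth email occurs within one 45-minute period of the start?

0.4030

Over the interval, μ = 4.3 × 0.75 = 3.225 (a 45-minute period = 0.75 hours).
The fourth arrival falls in the interval iff at least 4 events occur there: P(S_4 ≤ t) = P(N ≥ 4) = 1 − P(N ≤ 3) ≈ 0.4030.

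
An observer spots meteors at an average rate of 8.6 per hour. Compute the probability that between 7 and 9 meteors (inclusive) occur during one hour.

With mean μ = 8.6 per hour,
P(7 ≤ N ≤ 9) = Σ_{j=7}^{9} e^(−8.6) · 8.6^j/j! ≈ 0.3943.

0.3943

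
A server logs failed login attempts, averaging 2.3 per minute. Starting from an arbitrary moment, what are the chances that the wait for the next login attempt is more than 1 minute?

0.1003

The wait for the next event is exponential with rate λ = 2.3 per minute.
P(T > 1) = e^(−λt) = e^(−2.3 × 1) = e^(−2.3) ≈ 0.1003.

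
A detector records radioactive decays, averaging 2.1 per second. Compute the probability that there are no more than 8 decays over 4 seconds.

0.5369

Over the interval, μ = 2.1 × 4 = 8.4 (4 seconds).
P(N ≤ 8) = Σ_{j=0}^{8} e^(−μ) μ^j/j! ≈ 0.5369.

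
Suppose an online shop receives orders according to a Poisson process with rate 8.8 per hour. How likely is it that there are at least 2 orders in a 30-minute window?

Over the interval, μ = 8.8 × 0.5 = 4.4 (a 30-minute window = 0.5 hours).
P(N ≥ 2) = 1 − P(N ≤ 1) = 1 − Σ_{j=0}^{1} e^(−μ) μ^j/j! ≈ 0.9337.

0.9337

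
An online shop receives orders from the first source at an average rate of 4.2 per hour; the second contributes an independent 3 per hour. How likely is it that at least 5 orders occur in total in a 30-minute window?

0.2936

Independent Poisson processes superpose: combined rate λ = 4.2 + 3 = 7.2 per hour.
Over the interval, μ = 7.2 × 0.5 = 3.6 (a 30-minute window = 0.5 hours).
P(N ≥ 5) = 1 − P(N ≤ 4) ≈ 0.2936.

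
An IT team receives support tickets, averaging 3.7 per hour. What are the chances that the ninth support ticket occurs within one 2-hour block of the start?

Over the interval, μ = 3.7 × 2 = 7.4 (a 2-hour block = 2 hours).
The ninth arrival falls in the interval iff at least 9 events occur there: P(S_9 ≤ t) = P(N ≥ 9) = 1 − P(N ≤ 8) ≈ 0.3243.

0.3243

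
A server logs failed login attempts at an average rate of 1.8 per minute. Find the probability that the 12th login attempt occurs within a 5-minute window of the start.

0.1970

Over the interval, μ = 1.8 × 5 = 9 (a 5-minute window = 5 minutes).
The 12th arrival falls in the interval iff at least 12 events occur there: P(S_12 ≤ t) = P(N ≥ 12) = 1 − P(N ≤ 11) ≈ 0.1970.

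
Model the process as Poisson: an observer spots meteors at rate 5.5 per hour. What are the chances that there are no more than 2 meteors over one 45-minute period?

0.2204

Over the interval, μ = 5.5 × 0.75 = 4.125 (a 45-minute period = 0.75 hours).
P(N ≤ 2) = Σ_{j=0}^{2} e^(−μ) μ^j/j! ≈ 0.2204.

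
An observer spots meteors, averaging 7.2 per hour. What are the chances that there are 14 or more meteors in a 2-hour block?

Over the interval, μ = 7.2 × 2 = 14.4 (a 2-hour block = 2 hours).
P(N ≥ 14) = 1 − P(N ≤ 13) = 1 − Σ_{j=0}^{13} e^(−μ) μ^j/j! ≈ 0.5773.

0.5773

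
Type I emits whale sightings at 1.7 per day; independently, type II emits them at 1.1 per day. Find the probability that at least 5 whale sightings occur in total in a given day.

Independent Poisson processes superpose: combined rate λ = 1.7 + 1.1 = 2.8 per day.
So μ = 2.8.
P(N ≥ 5) = 1 − P(N ≤ 4) ≈ 0.1523.

0.1523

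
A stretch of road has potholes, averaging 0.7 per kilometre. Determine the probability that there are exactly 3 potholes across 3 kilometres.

0.1890

Over the interval, μ = 0.7 × 3 = 2.1 (3 kilometres).
P(N = 3) = e^(−μ) μ^3/3! = e^(−2.1) · 2.1^3/6 ≈ 0.1890.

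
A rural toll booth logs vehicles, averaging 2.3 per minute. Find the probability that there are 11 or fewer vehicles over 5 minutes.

0.5198

Over the interval, μ = 2.3 × 5 = 11.5 (5 minutes).
P(N ≤ 11) = Σ_{j=0}^{11} e^(−μ) μ^j/j! ≈ 0.5198.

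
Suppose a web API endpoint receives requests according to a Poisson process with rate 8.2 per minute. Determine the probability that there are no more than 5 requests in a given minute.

0.1736

With mean μ = 8.2 per minute,
P(N ≤ 5) = Σ_{j=0}^{5} e^(−μ) μ^j/j! ≈ 0.1736.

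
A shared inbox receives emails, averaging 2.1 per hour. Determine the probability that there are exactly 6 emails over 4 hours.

0.1097

Over the interval, μ = 2.1 × 4 = 8.4 (4 hours).
P(N = 6) = e^(−μ) μ^6/6! = e^(−8.4) · 8.4^6/720 ≈ 0.1097.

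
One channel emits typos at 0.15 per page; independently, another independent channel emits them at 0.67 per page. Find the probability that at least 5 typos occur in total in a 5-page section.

Independent Poisson processes superpose: combined rate λ = 0.15 + 0.67 = 0.82 per page.
Over the interval, μ = 0.82 × 5 = 4.1 (a 5-page section = 5 pages).
P(N ≥ 5) = 1 − P(N ≤ 4) ≈ 0.3907.

0.3907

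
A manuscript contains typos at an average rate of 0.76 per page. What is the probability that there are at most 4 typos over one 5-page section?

Over the interval, μ = 0.76 × 5 = 3.8 (a 5-page section = 5 pages).
P(N ≤ 4) = Σ_{j=0}^{4} e^(−μ) μ^j/j! ≈ 0.6678.

0.6678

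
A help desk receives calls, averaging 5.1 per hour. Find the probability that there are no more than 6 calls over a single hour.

With mean μ = 5.1 per hour,
P(N ≤ 6) = Σ_{j=0}^{6} e^(−μ) μ^j/j! ≈ 0.7474.

0.7474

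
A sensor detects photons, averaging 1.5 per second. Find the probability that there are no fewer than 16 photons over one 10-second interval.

Over the interval, μ = 1.5 × 10 = 15 (a 10-second interval = 10 seconds).
P(N ≥ 16) = 1 − P(N ≤ 15) = 1 − Σ_{j=0}^{15} e^(−μ) μ^j/j! ≈ 0.4319.

0.4319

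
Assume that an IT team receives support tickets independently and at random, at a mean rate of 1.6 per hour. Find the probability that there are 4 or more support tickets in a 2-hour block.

0.3975

Over the interval, μ = 1.6 × 2 = 3.2 (a 2-hour block = 2 hours).
P(N ≥ 4) = 1 − P(N ≤ 3) = 1 − Σ_{j=0}^{3} e^(−μ) μ^j/j! ≈ 0.3975.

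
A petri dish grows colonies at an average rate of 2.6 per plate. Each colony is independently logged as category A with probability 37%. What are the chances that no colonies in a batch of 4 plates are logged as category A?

0.0213

Thinning: the colonies that are logged as category A themselves form a Poisson process with rate 0.37 × 2.6 = 0.962 per plate.
Over the interval, μ = 0.962 × 4 = 3.848 (a batch of 4 plates = 4 plates).
P(N = 0) = e^(−3.848) · 3.848^0/0! ≈ 0.0213.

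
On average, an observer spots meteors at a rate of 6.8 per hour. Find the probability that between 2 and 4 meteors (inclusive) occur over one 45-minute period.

0.3859

Over the interval, μ = 6.8 × 0.75 = 5.1 (a 45-minute period = 0.75 hours).
P(2 ≤ N ≤ 4) = Σ_{j=2}^{4} e^(−5.1) · 5.1^j/j! ≈ 0.3859.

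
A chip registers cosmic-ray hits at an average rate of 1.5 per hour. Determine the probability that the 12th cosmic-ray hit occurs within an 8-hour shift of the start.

Over the interval, μ = 1.5 × 8 = 12 (an 8-hour shift = 8 hours).
The 12th arrival falls in the interval iff at least 12 events occur there: P(S_12 ≤ t) = P(N ≥ 12) = 1 − P(N ≤ 11) ≈ 0.5384.

0.5384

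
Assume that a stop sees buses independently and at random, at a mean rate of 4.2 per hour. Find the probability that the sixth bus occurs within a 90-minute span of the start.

0.6012

Over the interval, μ = 4.2 × 1.5 = 6.3 (a 90-minute span = 1.5 hours).
The sixth arrival falls in the interval iff at least 6 events occur there: P(S_6 ≤ t) = P(N ≥ 6) = 1 − P(N ≤ 5) ≈ 0.6012.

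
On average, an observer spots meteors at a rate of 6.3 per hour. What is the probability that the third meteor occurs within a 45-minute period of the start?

0.8502

Over the interval, μ = 6.3 × 0.75 = 4.725 (a 45-minute period = 0.75 hours).
The third arrival falls in the interval iff at least 3 events occur there: P(S_3 ≤ t) = P(N ≥ 3) = 1 − P(N ≤ 2) ≈ 0.8502.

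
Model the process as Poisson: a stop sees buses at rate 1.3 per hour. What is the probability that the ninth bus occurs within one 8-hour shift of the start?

0.7104

Over the interval, μ = 1.3 × 8 = 10.4 (an 8-hour shift = 8 hours).
The ninth arrival falls in the interval iff at least 9 events occur there: P(S_9 ≤ t) = P(N ≥ 9) = 1 − P(N ≤ 8) ≈ 0.7104.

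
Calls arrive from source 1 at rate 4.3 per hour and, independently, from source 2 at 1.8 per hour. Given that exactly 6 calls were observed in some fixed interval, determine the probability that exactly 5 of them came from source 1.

0.3082

Given the total, each event is independently from source 1 with probability p = λ_1/(λ_1+λ_2) = 4.3/6.1 ≈ 0.7049.
So K ~ Binomial(6, 4.3/6.1): P(K = 5) = C(6,5) · (4.3/6.1)^5 · (1.8/6.1)^1 ≈ 0.3082.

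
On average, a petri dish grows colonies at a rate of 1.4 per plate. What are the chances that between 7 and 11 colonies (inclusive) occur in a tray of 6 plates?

0.5901

Over the interval, μ = 1.4 × 6 = 8.4 (a tray of 6 plates = 6 plates).
P(7 ≤ N ≤ 11) = Σ_{j=7}^{11} e^(−8.4) · 8.4^j/j! ≈ 0.5901.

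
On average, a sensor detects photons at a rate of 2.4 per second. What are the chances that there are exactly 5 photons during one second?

0.0602

With mean μ = 2.4 per second,
P(N = 5) = e^(−μ) μ^5/5! = e^(−2.4) · 2.4^5/120 ≈ 0.0602.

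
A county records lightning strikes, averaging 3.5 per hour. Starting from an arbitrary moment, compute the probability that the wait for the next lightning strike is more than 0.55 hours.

The wait for the next event is exponential with rate λ = 3.5 per hour.
P(T > 0.55) = e^(−λt) = e^(−3.5 × 0.55) = e^(−1.925) ≈ 0.1459.

0.1459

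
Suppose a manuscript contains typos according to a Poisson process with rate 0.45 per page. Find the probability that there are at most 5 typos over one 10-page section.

0.7029

Over the interval, μ = 0.45 × 10 = 4.5 (a 10-page section = 10 pages).
P(N ≤ 5) = Σ_{j=0}^{5} e^(−μ) μ^j/j! ≈ 0.7029.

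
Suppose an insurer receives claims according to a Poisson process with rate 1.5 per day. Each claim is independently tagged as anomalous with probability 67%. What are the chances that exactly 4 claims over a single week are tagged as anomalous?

0.0899

Thinning: the claims that are tagged as anomalous themselves form a Poisson process with rate 0.67 × 1.5 = 1.005 per day.
Over the interval, μ = 1.005 × 7 = 7.035 (a week = 7 days).
P(N = 4) = e^(−7.035) · 7.035^4/4! ≈ 0.0899.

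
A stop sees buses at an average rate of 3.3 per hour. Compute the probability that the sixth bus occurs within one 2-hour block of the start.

Over the interval, μ = 3.3 × 2 = 6.6 (a 2-hour block = 2 hours).
The sixth arrival falls in the interval iff at least 6 events occur there: P(S_6 ≤ t) = P(N ≥ 6) = 1 − P(N ≤ 5) ≈ 0.6453.

0.6453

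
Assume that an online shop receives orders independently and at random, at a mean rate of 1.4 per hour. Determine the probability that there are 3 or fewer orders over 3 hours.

Over the interval, μ = 1.4 × 3 = 4.2 (3 hours).
P(N ≤ 3) = Σ_{j=0}^{3} e^(−μ) μ^j/j! ≈ 0.3954.

0.3954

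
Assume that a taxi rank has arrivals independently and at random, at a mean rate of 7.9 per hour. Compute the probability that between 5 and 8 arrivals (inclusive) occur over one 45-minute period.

Over the interval, μ = 7.9 × 0.75 = 5.925 (a 45-minute period = 0.75 hours).
P(5 ≤ N ≤ 8) = Σ_{j=5}^{8} e^(−5.925) · 5.925^j/j! ≈ 0.5597.

0.5597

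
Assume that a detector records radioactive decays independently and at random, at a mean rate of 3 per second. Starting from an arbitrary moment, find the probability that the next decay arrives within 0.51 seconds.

Inter-arrival times are exponential with rate λ = 3 per second.
P(T ≤ 0.51) = 1 − e^(−λt) = 1 − e^(−3 × 0.51) = 1 − e^(−1.53) ≈ 0.7835.

0.7835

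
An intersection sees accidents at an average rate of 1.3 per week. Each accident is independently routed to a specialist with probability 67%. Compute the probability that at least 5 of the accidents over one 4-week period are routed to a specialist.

0.2715

Thinning: the accidents that are routed to a specialist themselves form a Poisson process with rate 0.67 × 1.3 = 0.871 per week.
Over the interval, μ = 0.871 × 4 = 3.484 (a 4-week period = 4 weeks).
P(N ≥ 5) = 1 − P(N ≤ 4) ≈ 0.2715.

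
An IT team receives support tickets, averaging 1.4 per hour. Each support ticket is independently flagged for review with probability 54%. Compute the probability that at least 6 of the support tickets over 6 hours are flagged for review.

0.3032

Thinning: the support tickets that are flagged for review themselves form a Poisson process with rate 0.54 × 1.4 = 0.756 per hour.
Over the interval, μ = 0.756 × 6 = 4.536 (6 hours).
P(N ≥ 6) = 1 − P(N ≤ 5) ≈ 0.3032.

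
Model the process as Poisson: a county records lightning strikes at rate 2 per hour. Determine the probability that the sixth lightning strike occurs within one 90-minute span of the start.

Over the interval, μ = 2 × 1.5 = 3 (a 90-minute span = 1.5 hours).
The sixth arrival falls in the interval iff at least 6 events occur there: P(S_6 ≤ t) = P(N ≥ 6) = 1 − P(N ≤ 5) ≈ 0.0839.

0.0839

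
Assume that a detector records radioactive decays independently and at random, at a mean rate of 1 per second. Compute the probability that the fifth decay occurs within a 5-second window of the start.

Over the interval, μ = 1 × 5 = 5 (a 5-second window = 5 seconds).
The fifth arrival falls in the interval iff at least 5 events occur there: P(S_5 ≤ t) = P(N ≥ 5) = 1 − P(N ≤ 4) ≈ 0.5595.

0.5595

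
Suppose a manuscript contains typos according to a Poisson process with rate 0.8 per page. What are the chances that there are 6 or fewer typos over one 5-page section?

Over the interval, μ = 0.8 × 5 = 4 (a 5-page section = 5 pages).
P(N ≤ 6) = Σ_{j=0}^{6} e^(−μ) μ^j/j! ≈ 0.8893.

0.8893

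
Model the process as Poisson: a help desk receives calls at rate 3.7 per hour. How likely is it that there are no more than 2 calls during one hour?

0.2854

With mean μ = 3.7 per hour,
P(N ≤ 2) = Σ_{j=0}^{2} e^(−μ) μ^j/j! ≈ 0.2854.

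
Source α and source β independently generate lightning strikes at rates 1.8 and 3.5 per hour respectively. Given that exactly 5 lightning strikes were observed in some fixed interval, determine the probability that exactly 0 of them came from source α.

Given the total, each event is independently from source α with probability p = λ_α/(λ_α+λ_β) = 1.8/5.3 ≈ 0.3396.
So K ~ Binomial(5, 1.8/5.3): P(K = 0) = C(5,0) · (1.8/5.3)^0 · (3.5/5.3)^5 ≈ 0.1256.

0.1256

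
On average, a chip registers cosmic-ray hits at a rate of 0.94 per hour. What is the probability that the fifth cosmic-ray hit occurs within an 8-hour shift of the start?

Over the interval, μ = 0.94 × 8 = 7.52 (an 8-hour shift = 8 hours).
The fifth arrival falls in the interval iff at least 5 events occur there: P(S_5 ≤ t) = P(N ≥ 5) = 1 − P(N ≤ 4) ≈ 0.8694.

0.8694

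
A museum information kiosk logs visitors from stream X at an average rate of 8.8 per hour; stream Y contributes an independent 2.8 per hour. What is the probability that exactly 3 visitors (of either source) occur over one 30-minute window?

0.0985

Independent Poisson processes superpose: combined rate λ = 8.8 + 2.8 = 11.6 per hour.
Over the interval, μ = 11.6 × 0.5 = 5.8 (a 30-minute window = 0.5 hours).
P(N = 3) = e^(−5.8) · 5.8^3/3! ≈ 0.0985.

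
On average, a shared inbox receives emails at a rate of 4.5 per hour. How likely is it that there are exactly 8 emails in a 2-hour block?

Over the interval, μ = 4.5 × 2 = 9 (a 2-hour block = 2 hours).
P(N = 8) = e^(−μ) μ^8/8! = e^(−9) · 9^8/40320 ≈ 0.1318.

0.1318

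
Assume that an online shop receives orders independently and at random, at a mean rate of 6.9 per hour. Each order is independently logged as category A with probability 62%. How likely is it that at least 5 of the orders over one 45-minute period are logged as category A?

Thinning: the orders that are logged as category A themselves form a Poisson process with rate 0.62 × 6.9 = 4.278 per hour.
Over the interval, μ = 4.278 × 0.75 = 3.2085 (a 45-minute period = 0.75 hours).
P(N ≥ 5) = 1 − P(N ≤ 4) ≈ 0.2209.

0.2209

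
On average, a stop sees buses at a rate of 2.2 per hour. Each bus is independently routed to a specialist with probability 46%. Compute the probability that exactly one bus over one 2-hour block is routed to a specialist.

Thinning: the buses that are routed to a specialist themselves form a Poisson process with rate 0.46 × 2.2 = 1.012 per hour.
Over the interval, μ = 1.012 × 2 = 2.024 (a 2-hour block = 2 hours).
P(N = 1) = e^(−2.024) · 2.024^1/1! ≈ 0.2674.

0.2674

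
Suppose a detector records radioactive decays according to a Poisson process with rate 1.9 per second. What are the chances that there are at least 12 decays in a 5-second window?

Over the interval, μ = 1.9 × 5 = 9.5 (a 5-second window = 5 seconds).
P(N ≥ 12) = 1 − P(N ≤ 11) = 1 − Σ_{j=0}^{11} e^(−μ) μ^j/j! ≈ 0.2480.

0.2480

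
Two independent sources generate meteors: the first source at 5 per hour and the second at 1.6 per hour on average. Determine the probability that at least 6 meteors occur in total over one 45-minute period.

0.3753

Independent Poisson processes superpose: combined rate λ = 5 + 1.6 = 6.6 per hour.
Over the interval, μ = 6.6 × 0.75 = 4.95 (a 45-minute period = 0.75 hours).
P(N ≥ 6) = 1 − P(N ≤ 5) ≈ 0.3753.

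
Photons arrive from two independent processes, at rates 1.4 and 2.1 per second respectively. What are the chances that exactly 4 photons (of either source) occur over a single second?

Independent Poisson processes superpose: combined rate λ = 1.4 + 2.1 = 3.5 per second.
So μ = 3.5.
P(N = 4) = e^(−3.5) · 3.5^4/4! ≈ 0.1888.

0.1888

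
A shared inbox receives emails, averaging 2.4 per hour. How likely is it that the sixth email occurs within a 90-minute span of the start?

Over the interval, μ = 2.4 × 1.5 = 3.6 (a 90-minute span = 1.5 hours).
The sixth arrival falls in the interval iff at least 6 events occur there: P(S_6 ≤ t) = P(N ≥ 6) = 1 − P(N ≤ 5) ≈ 0.1559.

0.1559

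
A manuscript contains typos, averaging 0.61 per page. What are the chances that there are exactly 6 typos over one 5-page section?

Over the interval, μ = 0.61 × 5 = 3.05 (a 5-page section = 5 pages).
P(N = 6) = e^(−μ) μ^6/6! = e^(−3.05) · 3.05^6/720 ≈ 0.0530.

0.0530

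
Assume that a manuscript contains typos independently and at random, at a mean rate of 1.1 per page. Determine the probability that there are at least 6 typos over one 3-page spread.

Over the interval, μ = 1.1 × 3 = 3.3 (a 3-page spread = 3 pages).
P(N ≥ 6) = 1 − P(N ≤ 5) = 1 − Σ_{j=0}^{5} e^(−μ) μ^j/j! ≈ 0.1171.

0.1171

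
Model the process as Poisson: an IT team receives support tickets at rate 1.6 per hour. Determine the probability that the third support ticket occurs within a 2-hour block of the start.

Over the interval, μ = 1.6 × 2 = 3.2 (a 2-hour block = 2 hours).
The third arrival falls in the interval iff at least 3 events occur there: P(S_3 ≤ t) = P(N ≥ 3) = 1 − P(N ≤ 2) ≈ 0.6201.

0.6201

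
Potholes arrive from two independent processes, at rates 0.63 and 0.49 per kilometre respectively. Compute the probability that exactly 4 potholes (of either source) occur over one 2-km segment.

Independent Poisson processes superpose: combined rate λ = 0.63 + 0.49 = 1.12 per kilometre.
Over the interval, μ = 1.12 × 2 = 2.24 (a 2-km segment = 2 kilometres).
P(N = 4) = e^(−2.24) · 2.24^4/4! ≈ 0.1117.

0.1117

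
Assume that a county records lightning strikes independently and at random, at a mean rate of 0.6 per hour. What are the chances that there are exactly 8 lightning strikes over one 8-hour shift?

Over the interval, μ = 0.6 × 8 = 4.8 (an 8-hour shift = 8 hours).
P(N = 8) = e^(−μ) μ^8/8! = e^(−4.8) · 4.8^8/40320 ≈ 0.0575.

0.0575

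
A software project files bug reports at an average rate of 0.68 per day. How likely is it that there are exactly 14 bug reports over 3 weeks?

Over the interval, μ = 0.68 × 21 = 14.28 (3 weeks = 21 days).
P(N = 14) = e^(−μ) μ^14/14! = e^(−14.28) · 14.28^14/87178291200 ≈ 0.1057.

0.1057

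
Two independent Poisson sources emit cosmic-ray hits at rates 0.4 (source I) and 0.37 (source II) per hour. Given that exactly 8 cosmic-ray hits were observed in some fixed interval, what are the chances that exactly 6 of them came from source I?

Given the total, each event is independently from source I with probability p = λ_I/(λ_I+λ_II) = 0.4/0.77 ≈ 0.5195.
So K ~ Binomial(8, 0.4/0.77): P(K = 6) = C(8,6) · (0.4/0.77)^6 · (0.37/0.77)^2 ≈ 0.1271.

0.1271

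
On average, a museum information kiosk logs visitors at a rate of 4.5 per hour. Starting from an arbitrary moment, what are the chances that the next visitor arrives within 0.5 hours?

0.8946

Inter-arrival times are exponential with rate λ = 4.5 per hour.
P(T ≤ 0.5) = 1 − e^(−λt) = 1 − e^(−4.5 × 0.5) = 1 − e^(−2.25) ≈ 0.8946.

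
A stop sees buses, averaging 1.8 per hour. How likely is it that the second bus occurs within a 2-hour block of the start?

Over the interval, μ = 1.8 × 2 = 3.6 (a 2-hour block = 2 hours).
The second arrival falls in the interval iff at least 2 events occur there: P(S_2 ≤ t) = P(N ≥ 2) = 1 − P(N ≤ 1) ≈ 0.8743.

0.8743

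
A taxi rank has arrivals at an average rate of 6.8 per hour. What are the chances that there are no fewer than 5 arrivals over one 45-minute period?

0.5769

Over the interval, μ = 6.8 × 0.75 = 5.1 (a 45-minute period = 0.75 hours).
P(N ≥ 5) = 1 − P(N ≤ 4) = 1 − Σ_{j=0}^{4} e^(−μ) μ^j/j! ≈ 0.5769.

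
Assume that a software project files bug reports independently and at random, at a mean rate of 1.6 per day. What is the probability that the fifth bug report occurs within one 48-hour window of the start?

0.2194

Over the interval, μ = 1.6 × 2 = 3.2 (a 48-hour window = 2 days).
The fifth arrival falls in the interval iff at least 5 events occur there: P(S_5 ≤ t) = P(N ≥ 5) = 1 − P(N ≤ 4) ≈ 0.2194.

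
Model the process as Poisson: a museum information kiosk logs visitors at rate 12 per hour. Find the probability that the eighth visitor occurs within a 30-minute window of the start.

0.2560

Over the interval, μ = 12 × 0.5 = 6 (a 30-minute window = 0.5 hours).
The eighth arrival falls in the interval iff at least 8 events occur there: P(S_8 ≤ t) = P(N ≥ 8) = 1 − P(N ≤ 7) ≈ 0.2560.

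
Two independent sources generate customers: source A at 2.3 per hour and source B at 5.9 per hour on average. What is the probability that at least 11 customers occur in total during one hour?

Independent Poisson processes superpose: combined rate λ = 2.3 + 5.9 = 8.2 per hour.
So μ = 8.2.
P(N ≥ 11) = 1 − P(N ≤ 10) ≈ 0.2045.

0.2045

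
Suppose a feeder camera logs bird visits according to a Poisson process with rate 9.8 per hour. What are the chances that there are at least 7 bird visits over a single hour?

With mean μ = 9.8 per hour,
P(N ≥ 7) = 1 − P(N ≤ 6) = 1 − Σ_{j=0}^{6} e^(−μ) μ^j/j! ≈ 0.8567.

0.8567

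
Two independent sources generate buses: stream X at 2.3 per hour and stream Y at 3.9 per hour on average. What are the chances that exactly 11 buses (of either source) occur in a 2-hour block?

0.1100

Independent Poisson processes superpose: combined rate λ = 2.3 + 3.9 = 6.2 per hour.
Over the interval, μ = 6.2 × 2 = 12.4 (a 2-hour block = 2 hours).
P(N = 11) = e^(−12.4) · 12.4^11/11! ≈ 0.1100.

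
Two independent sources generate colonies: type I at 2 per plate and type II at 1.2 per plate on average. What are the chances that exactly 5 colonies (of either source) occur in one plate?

0.1140

Independent Poisson processes superpose: combined rate λ = 2 + 1.2 = 3.2 per plate.
So μ = 3.2.
P(N = 5) = e^(−3.2) · 3.2^5/5! ≈ 0.1140.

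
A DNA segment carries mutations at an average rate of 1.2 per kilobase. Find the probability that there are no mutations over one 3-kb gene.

Over the interval, μ = 1.2 × 3 = 3.6 (a 3-kb gene = 3 kilobases).
P(N = 0) = e^(−μ) μ^0/0! = e^(−3.6) · 3.6^0/1 ≈ 0.0273.

0.0273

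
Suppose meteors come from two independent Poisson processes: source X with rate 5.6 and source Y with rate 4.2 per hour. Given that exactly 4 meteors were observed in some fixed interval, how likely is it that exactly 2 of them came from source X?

0.3599

Given the total, each event is independently from source X with probability p = λ_X/(λ_X+λ_Y) = 5.6/9.8 ≈ 0.5714.
So K ~ Binomial(4, 5.6/9.8): P(K = 2) = C(4,2) · (5.6/9.8)^2 · (4.2/9.8)^2 ≈ 0.3599.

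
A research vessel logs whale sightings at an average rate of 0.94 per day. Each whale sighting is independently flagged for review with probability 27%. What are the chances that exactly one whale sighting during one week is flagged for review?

Thinning: the whale sightings that are flagged for review themselves form a Poisson process with rate 0.27 × 0.94 = 0.2538 per day.
Over the interval, μ = 0.2538 × 7 = 1.7766 (a week = 7 days).
P(N = 1) = e^(−1.7766) · 1.7766^1/1! ≈ 0.3006.

0.3006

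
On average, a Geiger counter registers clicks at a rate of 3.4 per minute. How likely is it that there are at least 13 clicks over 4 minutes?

Over the interval, μ = 3.4 × 4 = 13.6 (4 minutes).
P(N ≥ 13) = 1 − P(N ≤ 12) = 1 − Σ_{j=0}^{12} e^(−μ) μ^j/j! ≈ 0.6011.

0.6011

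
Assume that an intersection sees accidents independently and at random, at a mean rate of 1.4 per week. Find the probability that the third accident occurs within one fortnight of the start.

Over the interval, μ = 1.4 × 2 = 2.8 (a fortnight = 2 weeks).
The third arrival falls in the interval iff at least 3 events occur there: P(S_3 ≤ t) = P(N ≥ 3) = 1 − P(N ≤ 2) ≈ 0.5305.

0.5305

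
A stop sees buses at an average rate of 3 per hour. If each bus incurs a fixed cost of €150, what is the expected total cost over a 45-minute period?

€337.5

E[N] = 3 × 0.75 = 2.25 (a 45-minute period = 0.75 hours); E[cost] = 2.25 × €150 = €337.5.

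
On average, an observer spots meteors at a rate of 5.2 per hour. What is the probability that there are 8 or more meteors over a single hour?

0.1551

With mean μ = 5.2 per hour,
P(N ≥ 8) = 1 − P(N ≤ 7) = 1 − Σ_{j=0}^{7} e^(−μ) μ^j/j! ≈ 0.1551.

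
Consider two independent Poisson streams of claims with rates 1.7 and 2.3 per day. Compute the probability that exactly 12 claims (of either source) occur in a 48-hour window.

0.0481

Independent Poisson processes superpose: combined rate λ = 1.7 + 2.3 = 4 per day.
Over the interval, μ = 4 × 2 = 8 (a 48-hour window = 2 days).
P(N = 12) = e^(−8) · 8^12/12! ≈ 0.0481.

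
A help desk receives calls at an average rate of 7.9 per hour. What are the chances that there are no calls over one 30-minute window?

Over the interval, μ = 7.9 × 0.5 = 3.95 (a 30-minute window = 0.5 hours).
P(N = 0) = e^(−μ) μ^0/0! = e^(−3.95) · 3.95^0/1 ≈ 0.0193.

0.0193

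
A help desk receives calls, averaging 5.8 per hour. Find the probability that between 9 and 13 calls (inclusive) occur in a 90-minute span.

Over the interval, μ = 5.8 × 1.5 = 8.7 (a 90-minute span = 1.5 hours).
P(9 ≤ N ≤ 13) = Σ_{j=9}^{13} e^(−8.7) · 8.7^j/j! ≈ 0.4445.

0.4445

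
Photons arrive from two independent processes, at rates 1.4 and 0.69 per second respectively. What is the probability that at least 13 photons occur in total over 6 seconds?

0.4855

Independent Poisson processes superpose: combined rate λ = 1.4 + 0.69 = 2.09 per second.
Over the interval, μ = 2.09 × 6 = 12.54 (6 seconds).
P(N ≥ 13) = 1 − P(N ≤ 12) ≈ 0.4855.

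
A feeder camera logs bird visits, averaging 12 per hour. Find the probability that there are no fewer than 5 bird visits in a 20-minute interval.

0.3712

Over the interval, μ = 12 × 1/3 = 4 (a 20-minute interval = 1/3 hours).
P(N ≥ 5) = 1 − P(N ≤ 4) = 1 − Σ_{j=0}^{4} e^(−μ) μ^j/j! ≈ 0.3712.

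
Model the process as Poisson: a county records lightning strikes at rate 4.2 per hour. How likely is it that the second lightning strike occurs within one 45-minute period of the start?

Over the interval, μ = 4.2 × 0.75 = 3.15 (a 45-minute period = 0.75 hours).
The second arrival falls in the interval iff at least 2 events occur there: P(S_2 ≤ t) = P(N ≥ 2) = 1 − P(N ≤ 1) ≈ 0.8222.

0.8222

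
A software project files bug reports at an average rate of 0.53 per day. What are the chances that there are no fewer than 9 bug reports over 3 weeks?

0.7794

Over the interval, μ = 0.53 × 21 = 11.13 (3 weeks = 21 days).
P(N ≥ 9) = 1 − P(N ≤ 8) = 1 − Σ_{j=0}^{8} e^(−μ) μ^j/j! ≈ 0.7794.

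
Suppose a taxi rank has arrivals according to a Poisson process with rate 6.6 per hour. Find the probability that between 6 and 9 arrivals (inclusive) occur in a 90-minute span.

Over the interval, μ = 6.6 × 1.5 = 9.9 (a 90-minute span = 1.5 hours).
P(6 ≤ N ≤ 9) = Σ_{j=6}^{9} e^(−9.9) · 9.9^j/j! ≈ 0.3995.

0.3995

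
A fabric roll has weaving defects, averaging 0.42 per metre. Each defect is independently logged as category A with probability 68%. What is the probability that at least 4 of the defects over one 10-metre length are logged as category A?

Thinning: the defects that are logged as category A themselves form a Poisson process with rate 0.68 × 0.42 = 0.2856 per metre.
Over the interval, μ = 0.2856 × 10 = 2.856 (a 10-metre length = 10 metres).
P(N ≥ 4) = 1 − P(N ≤ 3) ≈ 0.3205.

0.3205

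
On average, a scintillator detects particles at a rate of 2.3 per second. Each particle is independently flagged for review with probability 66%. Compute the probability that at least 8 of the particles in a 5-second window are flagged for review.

0.4885

Thinning: the particles that are flagged for review themselves form a Poisson process with rate 0.66 × 2.3 = 1.518 per second.
Over the interval, μ = 1.518 × 5 = 7.59 (a 5-second window = 5 seconds).
P(N ≥ 8) = 1 − P(N ≤ 7) ≈ 0.4885.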